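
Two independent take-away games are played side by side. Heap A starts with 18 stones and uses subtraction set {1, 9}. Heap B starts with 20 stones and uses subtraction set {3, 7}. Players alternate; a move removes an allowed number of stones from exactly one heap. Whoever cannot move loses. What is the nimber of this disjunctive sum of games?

Heap A, S = {1, 9}:
n :  0  1  2  3  4  5  6  7  8  9 10 11 12 13 14 15 16 17 18
G :  0  1  0  1  0  1  0  1  0  1  0  1  0  1  0  1  0  1  0
G_A(18) = 0.
Heap B, S = {3, 7}:
G(0) = 0
G(1) = mex{} = 0
G(2) = mex{} = 0
G(3) = mex{0} = 1
G(4) = mex{0} = 1
G(5) = mex{0} = 1
G(6) = mex{1} = 0
G(7) = mex{1,0} = 2
G(8) = mex{1,0} = 2
G(9) = mex{0,0} = 1
G(10) = mex{2,1} = 0
G(11) = mex{2,1} = 0
G(12) = mex{1,1} = 0
G(13) = mex{0,0} = 1
G(14) = mex{0,2} = 1
G(15) = mex{0,2} = 1
G(16) = mex{1,1} = 0
G(17) = mex{1,0} = 2
G(18) = mex{1,0} = 2
G(19) = mex{0,0} = 1
G(20) = mex{2,1} = 0
G_B(20) = 0.
Combined Grundy value = 0 ⊕ 0 = 0.

0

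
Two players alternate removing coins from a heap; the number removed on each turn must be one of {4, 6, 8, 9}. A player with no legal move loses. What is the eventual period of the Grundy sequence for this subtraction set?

13

G(0) = 0
G(1) = mex{} = 0
G(2) = mex{} = 0
G(3) = mex{} = 0
G(4) = mex{0} = 1
G(5) = mex{0} = 1
G(6) = mex{0,0} = 1
G(7) = mex{0,0} = 1
G(8) = mex{1,0,0} = 2
G(9) = mex{1,0,0,0} = 2
G(10) = mex{1,1,0,0} = 2
G(11) = mex{1,1,0,0} = 2
G(12) = mex{2,1,1,0} = 3
G(13) = mex{2,1,1,1} = 0
G(14) = mex{2,2,1,1} = 0
G(15) = mex{2,2,1,1} = 0
G(16) = mex{3,2,2,1} = 0
G(17) = mex{0,2,2,2} = 1
G(18) = mex{0,3,2,2} = 1
G(19) = mex{0,0,2,2} = 1
G(20) = mex{0,0,3,2} = 1
G(21) = mex{1,0,0,3} = 2
G(22) = mex{1,0,0,0} = 2
G(23) = mex{1,1,0,0} = 2
G(24) = mex{1,1,0,0} = 2
G(25) = mex{2,1,1,0} = 3
G(26) = mex{2,1,1,1} = 0
G(27) = mex{2,2,1,1} = 0
G(n+13) = G(n) holds for n = 0,…,8 (a full window of length max(S) = 9), so the sequence is purely periodic with period 13.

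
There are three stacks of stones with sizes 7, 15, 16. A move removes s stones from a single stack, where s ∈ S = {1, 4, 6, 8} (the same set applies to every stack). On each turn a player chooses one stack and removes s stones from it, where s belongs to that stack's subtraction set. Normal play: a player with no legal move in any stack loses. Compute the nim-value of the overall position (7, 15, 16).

All stacks use S = {1, 4, 6, 8}:
n :  0  1  2  3  4  5  6  7  8  9 10 11 12 13 14 15 16
G :  0  1  0  1  2  0  1  0  1  2  3  2  0  1  0  1  2
Stack A: G(7) = 0.
Stack B: G(15) = 1.
Stack C: G(16) = 2.
Combined Grundy value = 0 ⊕ 1 ⊕ 2 = 3.

3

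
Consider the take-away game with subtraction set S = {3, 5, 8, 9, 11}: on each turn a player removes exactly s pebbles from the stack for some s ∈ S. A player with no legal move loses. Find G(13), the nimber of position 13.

G(0) = 0
G(1) = mex{} = 0
G(2) = mex{} = 0
G(3) = mex{0} = 1
G(4) = mex{0} = 1
G(5) = mex{0,0} = 1
G(6) = mex{1,0} = 2
G(7) = mex{1,0} = 2
G(8) = mex{1,1,0} = 2
G(9) = mex{2,1,0,0} = 3
G(10) = mex{2,1,0,0} = 3
G(11) = mex{2,2,1,0,0} = 3
G(12) = mex{3,2,1,1,0} = 4
G(13) = mex{3,2,1,1,0} = 4

4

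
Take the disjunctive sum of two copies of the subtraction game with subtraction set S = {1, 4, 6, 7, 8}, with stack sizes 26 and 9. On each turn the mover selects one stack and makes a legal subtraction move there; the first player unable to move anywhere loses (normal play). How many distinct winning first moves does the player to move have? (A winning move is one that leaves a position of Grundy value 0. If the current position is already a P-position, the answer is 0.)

All stacks use S = {1, 4, 6, 7, 8}:
G(0) = 0
G(1) = mex{0} = 1
G(2) = mex{1} = 0
G(3) = mex{0} = 1
G(4) = mex{1,0} = 2
G(5) = mex{2,1} = 0
G(6) = mex{0,0,0} = 1
G(7) = mex{1,1,1,0} = 2
G(8) = mex{2,2,0,1,0} = 3
G(9) = mex{3,0,1,0,1} = 2
G(10) = mex{2,1,2,1,0} = 3
G(11) = mex{3,2,0,2,1} = 4
G(12) = mex{4,3,1,0,2} = 5
G(13) = mex{5,2,2,1,0} = 3
G(14) = mex{3,3,3,2,1} = 0
G(15) = mex{0,4,2,3,2} = 1
G(16) = mex{1,5,3,2,3} = 0
G(17) = mex{0,3,4,3,2} = 1
G(18) = mex{1,0,5,4,3} = 2
G(19) = mex{2,1,3,5,4} = 0
G(20) = mex{0,0,0,3,5} = 1
G(21) = mex{1,1,1,0,3} = 2
G(22) = mex{2,2,0,1,0} = 3
G(23) = mex{3,0,1,0,1} = 2
G(24) = mex{2,1,2,1,0} = 3
G(25) = mex{3,2,0,2,1} = 4
G(26) = mex{4,3,1,0,2} = 5
Stack A: G(26) = 5.
Stack B: G(9) = 2.
Combined Grundy value = 5 ⊕ 2 = 7.
A winning move leaves total XOR = 0, i.e. changes one component's Grundy value g to g ⊕ X where X is the current total.
Stack A: need g' = 5⊕7 = 2. Options: 26−1→G=4, 26−4→G=3, 26−6→G=1, 26−7→G=0, 26−8→G=2. Hits: 1.
Stack B: need g' = 2⊕7 = 5. Options: 9−1→G=3, 9−4→G=0, 9−6→G=1, 9−7→G=0, 9−8→G=1. Hits: 0.

1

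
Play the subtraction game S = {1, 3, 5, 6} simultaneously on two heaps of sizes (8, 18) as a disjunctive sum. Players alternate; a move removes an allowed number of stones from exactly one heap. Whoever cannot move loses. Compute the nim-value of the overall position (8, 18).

All heaps use S = {1, 3, 5, 6}:
n :  0  1  2  3  4  5  6  7  8  9 10 11 12 13 14 15 16 17 18
G :  0  1  0  1  0  1  2  3  2  3  2  0  1  0  1  0  1  2  3
Heap A: G(8) = 2.
Heap B: G(18) = 3.
Combined Grundy value = 2 ⊕ 3 = 1.

1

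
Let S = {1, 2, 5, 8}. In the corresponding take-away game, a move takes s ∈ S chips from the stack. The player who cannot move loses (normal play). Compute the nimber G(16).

1

n :  0  1  2  3  4  5  6  7  8  9 10 11 12 13 14 15 16
G :  0  1  2  0  1  2  0  1  2  0  1  2  0  1  2  0  1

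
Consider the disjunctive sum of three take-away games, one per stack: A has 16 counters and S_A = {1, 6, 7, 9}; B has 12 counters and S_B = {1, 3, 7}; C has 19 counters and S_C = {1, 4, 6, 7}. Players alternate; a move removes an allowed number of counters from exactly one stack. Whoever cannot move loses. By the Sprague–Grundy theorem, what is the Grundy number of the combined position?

1

Stack A, S = {1, 6, 7, 9}:
G(0) = 0
G(1) = mex{0} = 1
G(2) = mex{1} = 0
G(3) = mex{0} = 1
G(4) = mex{1} = 0
G(5) = mex{0} = 1
G(6) = mex{1,0} = 2
G(7) = mex{2,1,0} = 3
G(8) = mex{3,0,1} = 2
G(9) = mex{2,1,0,0} = 3
G(10) = mex{3,0,1,1} = 2
G(11) = mex{2,1,0,0} = 3
G(12) = mex{3,2,1,1} = 0
G(13) = mex{0,3,2,0} = 1
G(14) = mex{1,2,3,1} = 0
G(15) = mex{0,3,2,2} = 1
G(16) = mex{1,2,3,3} = 0
G_A(16) = 0.
Stack B, S = {1, 3, 7}:
n :  0  1  2  3  4  5  6  7  8  9 10 11 12
G :  0  1  0  1  0  1  0  1  0  1  0  1  0
G_B(12) = 0.
Stack C, S = {1, 4, 6, 7}:
G(0) = 0
G(1) = mex{0} = 1
G(2) = mex{1} = 0
G(3) = mex{0} = 1
G(4) = mex{1,0} = 2
G(5) = mex{2,1} = 0
G(6) = mex{0,0,0} = 1
G(7) = mex{1,1,1,0} = 2
G(8) = mex{2,2,0,1} = 3
G(9) = mex{3,0,1,0} = 2
G(10) = mex{2,1,2,1} = 0
G(11) = mex{0,2,0,2} = 1
G(12) = mex{1,3,1,0} = 2
G(13) = mex{2,2,2,1} = 0
G(14) = mex{0,0,3,2} = 1
G(15) = mex{1,1,2,3} = 0
G(16) = mex{0,2,0,2} = 1
G(17) = mex{1,0,1,0} = 2
G(18) = mex{2,1,2,1} = 0
G(19) = mex{0,0,0,2} = 1
G_C(19) = 1.
Combined Grundy value = 0 ⊕ 0 ⊕ 1 = 1.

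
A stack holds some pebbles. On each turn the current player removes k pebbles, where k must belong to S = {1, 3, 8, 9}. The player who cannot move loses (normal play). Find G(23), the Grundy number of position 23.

1

n :  0  1  2  3  4  5  6  7  8  9 10 11 12 13 14 15 16 17 18 19 20 21 22 23
G :  0  1  0  1  0  1  0  1  2  3  2  3  2  3  2  3  0  1  0  1  0  1  0  1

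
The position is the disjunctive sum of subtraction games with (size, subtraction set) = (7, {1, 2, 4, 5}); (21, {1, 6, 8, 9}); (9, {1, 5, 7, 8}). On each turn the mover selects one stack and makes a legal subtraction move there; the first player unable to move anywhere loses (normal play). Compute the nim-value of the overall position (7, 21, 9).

Stack A, S = {1, 2, 4, 5}:
n : 0 1 2 3 4 5 6 7
G : 0 1 2 0 1 2 0 1
G_A(7) = 1.
Stack B, S = {1, 6, 8, 9}:
G(0) = 0
G(1) = mex{0} = 1
G(2) = mex{1} = 0
G(3) = mex{0} = 1
G(4) = mex{1} = 0
G(5) = mex{0} = 1
G(6) = mex{1,0} = 2
G(7) = mex{2,1} = 0
G(8) = mex{0,0,0} = 1
G(9) = mex{1,1,1,0} = 2
G(10) = mex{2,0,0,1} = 3
G(11) = mex{3,1,1,0} = 2
G(12) = mex{2,2,0,1} = 3
G(13) = mex{3,0,1,0} = 2
G(14) = mex{2,1,2,1} = 0
G(15) = mex{0,2,0,2} = 1
G(16) = mex{1,3,1,0} = 2
G(17) = mex{2,2,2,1} = 0
G(18) = mex{0,3,3,2} = 1
G(19) = mex{1,2,2,3} = 0
G(20) = mex{0,0,3,2} = 1
G(21) = mex{1,1,2,3} = 0
G_B(21) = 0.
Stack C, S = {1, 5, 7, 8}:
G(0) = 0
G(1) = mex{0} = 1
G(2) = mex{1} = 0
G(3) = mex{0} = 1
G(4) = mex{1} = 0
G(5) = mex{0,0} = 1
G(6) = mex{1,1} = 0
G(7) = mex{0,0,0} = 1
G(8) = mex{1,1,1,0} = 2
G(9) = mex{2,0,0,1} = 3
G_C(9) = 3.
Combined Grundy value = 1 ⊕ 0 ⊕ 3 = 2.

2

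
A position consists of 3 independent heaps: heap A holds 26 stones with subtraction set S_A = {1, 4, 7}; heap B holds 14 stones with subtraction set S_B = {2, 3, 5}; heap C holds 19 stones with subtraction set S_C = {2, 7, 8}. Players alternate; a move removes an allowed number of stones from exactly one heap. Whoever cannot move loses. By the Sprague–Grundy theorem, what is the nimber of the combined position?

0

Heap A, S = {1, 4, 7}:
n :  0  1  2  3  4  5  6  7  8  9 10 11 12 13 14 15 16 17 18 19 20 21 22 23 24 25 26
G :  0  1  0  1  2  0  1  2  0  1  0  1  2  0  1  2  0  1  0  1  2  0  1  2  0  1  0
G_A(26) = 0.
Heap B, S = {2, 3, 5}:
n :  0  1  2  3  4  5  6  7  8  9 10 11 12 13 14
G :  0  0  1  1  2  2  3  0  0  1  1  2  2  3  0
G_B(14) = 0.
Heap C, S = {2, 7, 8}:
G(0) = 0
G(1) = mex{} = 0
G(2) = mex{0} = 1
G(3) = mex{0} = 1
G(4) = mex{1} = 0
G(5) = mex{1} = 0
G(6) = mex{0} = 1
G(7) = mex{0,0} = 1
G(8) = mex{1,0,0} = 2
G(9) = mex{1,1,0} = 2
G(10) = mex{2,1,1} = 0
G(11) = mex{2,0,1} = 3
G(12) = mex{0,0,0} = 1
G(13) = mex{3,1,0} = 2
G(14) = mex{1,1,1} = 0
G(15) = mex{2,2,1} = 0
G(16) = mex{0,2,2} = 1
G(17) = mex{0,0,2} = 1
G(18) = mex{1,3,0} = 2
G(19) = mex{1,1,3} = 0
G_C(19) = 0.
Combined Grundy value = 0 ⊕ 0 ⊕ 0 = 0.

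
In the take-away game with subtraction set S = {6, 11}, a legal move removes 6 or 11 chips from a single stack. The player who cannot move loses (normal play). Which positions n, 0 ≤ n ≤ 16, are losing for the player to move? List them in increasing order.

0, 1, 2, 3, 4, 5

G(0) = 0
G(1) = mex{} = 0
G(2) = mex{} = 0
G(3) = mex{} = 0
G(4) = mex{} = 0
G(5) = mex{} = 0
G(6) = mex{0} = 1
G(7) = mex{0} = 1
G(8) = mex{0} = 1
G(9) = mex{0} = 1
G(10) = mex{0} = 1
G(11) = mex{0,0} = 1
G(12) = mex{1,0} = 2
G(13) = mex{1,0} = 2
G(14) = mex{1,0} = 2
G(15) = mex{1,0} = 2
G(16) = mex{1,0} = 2
P-positions are exactly the n with G(n) = 0.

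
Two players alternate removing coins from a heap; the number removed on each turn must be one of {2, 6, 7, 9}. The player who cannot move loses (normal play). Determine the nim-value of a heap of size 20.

n :  0  1  2  3  4  5  6  7  8  9 10 11 12 13 14 15 16 17 18 19 20
G :  0  0  1  1  0  0  1  1  2  2  3  3  2  2  3  0  0  1  1  0  0

0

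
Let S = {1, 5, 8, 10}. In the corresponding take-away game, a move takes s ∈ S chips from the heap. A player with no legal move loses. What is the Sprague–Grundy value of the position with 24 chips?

n :  0  1  2  3  4  5  6  7  8  9 10 11 12 13 14 15 16 17 18 19 20 21 22 23 24
G :  0  1  0  1  0  1  0  1  2  3  2  3  2  0  1  0  1  0  1  0  1  2  3  2  3

3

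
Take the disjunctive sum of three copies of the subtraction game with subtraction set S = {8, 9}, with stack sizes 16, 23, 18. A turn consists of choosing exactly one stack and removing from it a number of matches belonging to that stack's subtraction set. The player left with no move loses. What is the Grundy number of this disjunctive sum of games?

2

All stacks use S = {8, 9}:
n :  0  1  2  3  4  5  6  7  8  9 10 11 12 13 14 15 16 17 18 19 20 21 22 23
G :  0  0  0  0  0  0  0  0  1  1  1  1  1  1  1  1  2  0  0  0  0  0  0  0
Stack A: G(16) = 2.
Stack B: G(23) = 0.
Stack C: G(18) = 0.
Combined Grundy value = 2 ⊕ 0 ⊕ 0 = 2.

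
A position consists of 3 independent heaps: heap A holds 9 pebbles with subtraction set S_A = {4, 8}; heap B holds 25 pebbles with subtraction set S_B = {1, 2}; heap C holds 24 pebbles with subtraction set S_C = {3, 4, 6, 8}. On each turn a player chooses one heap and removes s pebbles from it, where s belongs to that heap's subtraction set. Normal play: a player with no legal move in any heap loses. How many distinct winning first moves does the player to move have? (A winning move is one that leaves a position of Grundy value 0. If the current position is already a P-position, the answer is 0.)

4

Heap A, S = {4, 8}:
n : 0 1 2 3 4 5 6 7 8 9
G : 0 0 0 0 1 1 1 1 2 2
G_A(9) = 2.
Heap B, S = {1, 2}:
G(0) = 0
G(1) = mex{0} = 1
G(2) = mex{1,0} = 2
G(3) = mex{2,1} = 0
G(4) = mex{0,2} = 1
G(5) = mex{1,0} = 2
G(6) = mex{2,1} = 0
G(7) = mex{0,2} = 1
G(8) = mex{1,0} = 2
G(9) = mex{2,1} = 0
G(10) = mex{0,2} = 1
G(11) = mex{1,0} = 2
G(12) = mex{2,1} = 0
G(13) = mex{0,2} = 1
G(14) = mex{1,0} = 2
G(15) = mex{2,1} = 0
G(16) = mex{0,2} = 1
G(17) = mex{1,0} = 2
G(18) = mex{2,1} = 0
G(19) = mex{0,2} = 1
G(20) = mex{1,0} = 2
G(21) = mex{2,1} = 0
G(22) = mex{0,2} = 1
G(23) = mex{1,0} = 2
G(24) = mex{2,1} = 0
G(25) = mex{0,2} = 1
G_B(25) = 1.
Heap C, S = {3, 4, 6, 8}:
n :  0  1  2  3  4  5  6  7  8  9 10 11 12 13 14 15 16 17 18 19 20 21 22 23 24
G :  0  0  0  1  1  1  2  2  2  3  3  0  0  0  1  1  1  2  2  2  3  3  0  0  0
G_C(24) = 0.
Combined Grundy value = 2 ⊕ 1 ⊕ 0 = 3.
A winning move leaves total XOR = 0, i.e. changes one component's Grundy value g to g ⊕ X where X is the current total.
Heap A: need g' = 2⊕3 = 1. Options: 9−4→G=1, 9−8→G=0. Hits: 1.
Heap B: need g' = 1⊕3 = 2. Options: 25−1→G=0, 25−2→G=2. Hits: 1.
Heap C: need g' = 0⊕3 = 3. Options: 24−3→G=3, 24−4→G=3, 24−6→G=2, 24−8→G=1. Hits: 2.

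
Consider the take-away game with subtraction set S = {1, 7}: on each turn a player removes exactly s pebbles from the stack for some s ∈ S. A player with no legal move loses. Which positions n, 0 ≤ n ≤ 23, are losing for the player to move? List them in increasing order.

n :  0  1  2  3  4  5  6  7  8  9 10 11 12 13 14 15 16 17 18 19 20 21 22 23
G :  0  1  0  1  0  1  0  1  0  1  0  1  0  1  0  1  0  1  0  1  0  1  0  1
P-positions are exactly the n with G(n) = 0.

0, 2, 4, 6, 8, 10, 12, 14, 16, 18, 20, 22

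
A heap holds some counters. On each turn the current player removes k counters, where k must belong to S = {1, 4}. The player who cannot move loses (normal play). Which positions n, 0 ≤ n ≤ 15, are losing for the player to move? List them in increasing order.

0, 2, 5, 7, 10, 12, 15

G(0) = 0
G(1) = mex{0} = 1
G(2) = mex{1} = 0
G(3) = mex{0} = 1
G(4) = mex{1,0} = 2
G(5) = mex{2,1} = 0
G(6) = mex{0,0} = 1
G(7) = mex{1,1} = 0
G(8) = mex{0,2} = 1
G(9) = mex{1,0} = 2
G(10) = mex{2,1} = 0
G(11) = mex{0,0} = 1
G(12) = mex{1,1} = 0
G(13) = mex{0,2} = 1
G(14) = mex{1,0} = 2
G(15) = mex{2,1} = 0
P-positions are exactly the n with G(n) = 0.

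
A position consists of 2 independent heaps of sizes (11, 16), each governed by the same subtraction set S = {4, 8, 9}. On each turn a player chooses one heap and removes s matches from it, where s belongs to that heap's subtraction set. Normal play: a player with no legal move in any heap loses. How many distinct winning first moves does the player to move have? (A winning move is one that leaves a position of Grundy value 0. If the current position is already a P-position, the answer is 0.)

All heaps use S = {4, 8, 9}:
G(0) = 0
G(1) = mex{} = 0
G(2) = mex{} = 0
G(3) = mex{} = 0
G(4) = mex{0} = 1
G(5) = mex{0} = 1
G(6) = mex{0} = 1
G(7) = mex{0} = 1
G(8) = mex{1,0} = 2
G(9) = mex{1,0,0} = 2
G(10) = mex{1,0,0} = 2
G(11) = mex{1,0,0} = 2
G(12) = mex{2,1,0} = 3
G(13) = mex{2,1,1} = 0
G(14) = mex{2,1,1} = 0
G(15) = mex{2,1,1} = 0
G(16) = mex{3,2,1} = 0
Heap A: G(11) = 2.
Heap B: G(16) = 0.
Combined Grundy value = 2 ⊕ 0 = 2.
A winning move leaves total XOR = 0, i.e. changes one component's Grundy value g to g ⊕ X where X is the current total.
Heap A: need g' = 2⊕2 = 0. Options: 11−4→G=1, 11−8→G=0, 11−9→G=0. Hits: 2.
Heap B: need g' = 0⊕2 = 2. Options: 16−4→G=3, 16−8→G=2, 16−9→G=1. Hits: 1.

3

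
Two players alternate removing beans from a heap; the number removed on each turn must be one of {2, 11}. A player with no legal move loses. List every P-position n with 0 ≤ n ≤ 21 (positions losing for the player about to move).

n :  0  1  2  3  4  5  6  7  8  9 10 11 12 13 14 15 16 17 18 19 20 21
G :  0  0  1  1  0  0  1  1  0  0  1  1  2  0  0  1  1  0  0  1  1  0
P-positions are exactly the n with G(n) = 0.

0, 1, 4, 5, 8, 9, 13, 14, 17, 18, 21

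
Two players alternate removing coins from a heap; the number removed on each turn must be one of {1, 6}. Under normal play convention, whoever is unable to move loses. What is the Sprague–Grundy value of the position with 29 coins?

n :  0  1  2  3  4  5  6  7  8  9 10 11 12 13 14 15 16 17 18 19 20 21 22 23 24 25 26 27 28 29
G :  0  1  0  1  0  1  2  0  1  0  1  0  1  2  0  1  0  1  0  1  2  0  1  0  1  0  1  2  0  1

1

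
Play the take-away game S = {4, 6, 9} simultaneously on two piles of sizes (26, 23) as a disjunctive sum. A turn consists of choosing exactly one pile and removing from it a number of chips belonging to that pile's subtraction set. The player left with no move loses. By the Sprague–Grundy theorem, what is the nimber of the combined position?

All piles use S = {4, 6, 9}:
n :  0  1  2  3  4  5  6  7  8  9 10 11 12 13 14 15 16 17 18 19 20 21 22 23 24 25 26
G :  0  0  0  0  1  1  1  1  2  2  2  2  3  0  0  0  0  1  1  1  1  2  2  2  2  3  0
Pile A: G(26) = 0.
Pile B: G(23) = 2.
Combined Grundy value = 0 ⊕ 2 = 2.

2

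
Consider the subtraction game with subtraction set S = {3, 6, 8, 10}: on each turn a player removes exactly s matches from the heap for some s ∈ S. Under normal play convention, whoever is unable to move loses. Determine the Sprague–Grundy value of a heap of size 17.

G(0) = 0
G(1) = mex{} = 0
G(2) = mex{} = 0
G(3) = mex{0} = 1
G(4) = mex{0} = 1
G(5) = mex{0} = 1
G(6) = mex{1,0} = 2
G(7) = mex{1,0} = 2
G(8) = mex{1,0,0} = 2
G(9) = mex{2,1,0} = 3
G(10) = mex{2,1,0,0} = 3
G(11) = mex{2,1,1,0} = 3
G(12) = mex{3,2,1,0} = 4
G(13) = mex{3,2,1,1} = 0
G(14) = mex{3,2,2,1} = 0
G(15) = mex{4,3,2,1} = 0
G(16) = mex{0,3,2,2} = 1
G(17) = mex{0,3,3,2} = 1

1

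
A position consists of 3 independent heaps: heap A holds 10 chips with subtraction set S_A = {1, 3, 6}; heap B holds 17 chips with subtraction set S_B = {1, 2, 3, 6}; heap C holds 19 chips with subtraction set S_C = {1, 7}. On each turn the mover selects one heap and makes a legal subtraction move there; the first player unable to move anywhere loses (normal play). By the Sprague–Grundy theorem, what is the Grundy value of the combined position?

Heap A, S = {1, 3, 6}:
n :  0  1  2  3  4  5  6  7  8  9 10
G :  0  1  0  1  0  1  2  3  2  0  1
G_A(10) = 1.
Heap B, S = {1, 2, 3, 6}:
n :  0  1  2  3  4  5  6  7  8  9 10 11 12 13 14 15 16 17
G :  0  1  2  3  0  1  2  3  0  1  2  3  0  1  2  3  0  1
G_B(17) = 1.
Heap C, S = {1, 7}:
n :  0  1  2  3  4  5  6  7  8  9 10 11 12 13 14 15 16 17 18 19
G :  0  1  0  1  0  1  0  1  0  1  0  1  0  1  0  1  0  1  0  1
G_C(19) = 1.
Combined Grundy value = 1 ⊕ 1 ⊕ 1 = 1.

1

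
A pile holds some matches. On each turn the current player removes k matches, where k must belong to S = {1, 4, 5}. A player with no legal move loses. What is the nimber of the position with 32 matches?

G(0) = 0
G(1) = mex{0} = 1
G(2) = mex{1} = 0
G(3) = mex{0} = 1
G(4) = mex{1,0} = 2
G(5) = mex{2,1,0} = 3
G(6) = mex{3,0,1} = 2
G(7) = mex{2,1,0} = 3
G(8) = mex{3,2,1} = 0
G(9) = mex{0,3,2} = 1
G(10) = mex{1,2,3} = 0
G(11) = mex{0,3,2} = 1
G(12) = mex{1,0,3} = 2
G(13) = mex{2,1,0} = 3
G(14) = mex{3,0,1} = 2
G(15) = mex{2,1,0} = 3
G(16) = mex{3,2,1} = 0
G(17) = mex{0,3,2} = 1
G(18) = mex{1,2,3} = 0
G(19) = mex{0,3,2} = 1
G(20) = mex{1,0,3} = 2
G(21) = mex{2,1,0} = 3
G(22) = mex{3,0,1} = 2
G(23) = mex{2,1,0} = 3
G(24) = mex{3,2,1} = 0
G(25) = mex{0,3,2} = 1
G(26) = mex{1,2,3} = 0
G(27) = mex{0,3,2} = 1
G(28) = mex{1,0,3} = 2
G(29) = mex{2,1,0} = 3
G(30) = mex{3,0,1} = 2
G(31) = mex{2,1,0} = 3
G(32) = mex{3,2,1} = 0

0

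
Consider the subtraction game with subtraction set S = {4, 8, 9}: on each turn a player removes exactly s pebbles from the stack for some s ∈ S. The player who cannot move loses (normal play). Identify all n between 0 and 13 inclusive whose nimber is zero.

0, 1, 2, 3, 13

G(0) = 0
G(1) = mex{} = 0
G(2) = mex{} = 0
G(3) = mex{} = 0
G(4) = mex{0} = 1
G(5) = mex{0} = 1
G(6) = mex{0} = 1
G(7) = mex{0} = 1
G(8) = mex{1,0} = 2
G(9) = mex{1,0,0} = 2
G(10) = mex{1,0,0} = 2
G(11) = mex{1,0,0} = 2
G(12) = mex{2,1,0} = 3
G(13) = mex{2,1,1} = 0
P-positions are exactly the n with G(n) = 0.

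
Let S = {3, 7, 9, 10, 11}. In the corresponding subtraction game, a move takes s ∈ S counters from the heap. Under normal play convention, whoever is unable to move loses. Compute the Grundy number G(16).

3

G(0) = 0
G(1) = mex{} = 0
G(2) = mex{} = 0
G(3) = mex{0} = 1
G(4) = mex{0} = 1
G(5) = mex{0} = 1
G(6) = mex{1} = 0
G(7) = mex{1,0} = 2
G(8) = mex{1,0} = 2
G(9) = mex{0,0,0} = 1
G(10) = mex{2,1,0,0} = 3
G(11) = mex{2,1,0,0,0} = 3
G(12) = mex{1,1,1,0,0} = 2
G(13) = mex{3,0,1,1,0} = 2
G(14) = mex{3,2,1,1,1} = 0
G(15) = mex{2,2,0,1,1} = 3
G(16) = mex{2,1,2,0,1} = 3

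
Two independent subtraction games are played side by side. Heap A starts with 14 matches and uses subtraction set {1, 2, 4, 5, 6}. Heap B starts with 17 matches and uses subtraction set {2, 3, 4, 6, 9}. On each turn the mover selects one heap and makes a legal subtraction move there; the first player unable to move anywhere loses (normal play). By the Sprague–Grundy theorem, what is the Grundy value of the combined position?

3

Heap A, S = {1, 2, 4, 5, 6}:
n :  0  1  2  3  4  5  6  7  8  9 10 11 12 13 14
G :  0  1  2  0  1  2  3  4  5  3  0  1  2  0  1
G_A(14) = 1.
Heap B, S = {2, 3, 4, 6, 9}:
n :  0  1  2  3  4  5  6  7  8  9 10 11 12 13 14 15 16 17
G :  0  0  1  1  2  2  3  3  0  4  1  5  2  0  3  1  4  2
G_B(17) = 2.
Combined Grundy value = 1 ⊕ 2 = 3.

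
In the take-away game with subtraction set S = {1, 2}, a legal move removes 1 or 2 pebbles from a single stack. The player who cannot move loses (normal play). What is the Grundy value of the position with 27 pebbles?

G(0) = 0
G(1) = mex{0} = 1
G(2) = mex{1,0} = 2
G(3) = mex{2,1} = 0
G(4) = mex{0,2} = 1
G(5) = mex{1,0} = 2
G(6) = mex{2,1} = 0
G(7) = mex{0,2} = 1
G(8) = mex{1,0} = 2
G(9) = mex{2,1} = 0
G(10) = mex{0,2} = 1
G(11) = mex{1,0} = 2
G(12) = mex{2,1} = 0
G(13) = mex{0,2} = 1
G(14) = mex{1,0} = 2
G(15) = mex{2,1} = 0
G(16) = mex{0,2} = 1
G(17) = mex{1,0} = 2
G(18) = mex{2,1} = 0
G(19) = mex{0,2} = 1
G(20) = mex{1,0} = 2
G(21) = mex{2,1} = 0
G(22) = mex{0,2} = 1
G(23) = mex{1,0} = 2
G(24) = mex{2,1} = 0
G(25) = mex{0,2} = 1
G(26) = mex{1,0} = 2
G(27) = mex{2,1} = 0

0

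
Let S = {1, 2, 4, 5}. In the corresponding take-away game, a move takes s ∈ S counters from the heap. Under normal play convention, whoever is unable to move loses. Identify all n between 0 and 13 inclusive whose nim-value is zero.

G(0) = 0
G(1) = mex{0} = 1
G(2) = mex{1,0} = 2
G(3) = mex{2,1} = 0
G(4) = mex{0,2,0} = 1
G(5) = mex{1,0,1,0} = 2
G(6) = mex{2,1,2,1} = 0
G(7) = mex{0,2,0,2} = 1
G(8) = mex{1,0,1,0} = 2
G(9) = mex{2,1,2,1} = 0
G(10) = mex{0,2,0,2} = 1
G(11) = mex{1,0,1,0} = 2
G(12) = mex{2,1,2,1} = 0
G(13) = mex{0,2,0,2} = 1
P-positions are exactly the n with G(n) = 0.

0, 3, 6, 9, 12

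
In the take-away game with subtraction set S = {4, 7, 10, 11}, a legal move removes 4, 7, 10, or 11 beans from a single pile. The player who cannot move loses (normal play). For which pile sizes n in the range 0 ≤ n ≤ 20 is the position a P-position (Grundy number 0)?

G(0) = 0
G(1) = mex{} = 0
G(2) = mex{} = 0
G(3) = mex{} = 0
G(4) = mex{0} = 1
G(5) = mex{0} = 1
G(6) = mex{0} = 1
G(7) = mex{0,0} = 1
G(8) = mex{1,0} = 2
G(9) = mex{1,0} = 2
G(10) = mex{1,0,0} = 2
G(11) = mex{1,1,0,0} = 2
G(12) = mex{2,1,0,0} = 3
G(13) = mex{2,1,0,0} = 3
G(14) = mex{2,1,1,0} = 3
G(15) = mex{2,2,1,1} = 0
G(16) = mex{3,2,1,1} = 0
G(17) = mex{3,2,1,1} = 0
G(18) = mex{3,2,2,1} = 0
G(19) = mex{0,3,2,2} = 1
G(20) = mex{0,3,2,2} = 1
P-positions are exactly the n with G(n) = 0.

0, 1, 2, 3, 15, 16, 17, 18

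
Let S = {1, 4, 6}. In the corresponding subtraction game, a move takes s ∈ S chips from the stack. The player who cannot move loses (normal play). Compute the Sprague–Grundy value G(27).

G(0) = 0
G(1) = mex{0} = 1
G(2) = mex{1} = 0
G(3) = mex{0} = 1
G(4) = mex{1,0} = 2
G(5) = mex{2,1} = 0
G(6) = mex{0,0,0} = 1
G(7) = mex{1,1,1} = 0
G(8) = mex{0,2,0} = 1
G(9) = mex{1,0,1} = 2
G(10) = mex{2,1,2} = 0
G(11) = mex{0,0,0} = 1
G(12) = mex{1,1,1} = 0
G(13) = mex{0,2,0} = 1
G(14) = mex{1,0,1} = 2
G(15) = mex{2,1,2} = 0
G(16) = mex{0,0,0} = 1
G(17) = mex{1,1,1} = 0
G(18) = mex{0,2,0} = 1
G(19) = mex{1,0,1} = 2
G(20) = mex{2,1,2} = 0
G(21) = mex{0,0,0} = 1
G(22) = mex{1,1,1} = 0
G(23) = mex{0,2,0} = 1
G(24) = mex{1,0,1} = 2
G(25) = mex{2,1,2} = 0
G(26) = mex{0,0,0} = 1
G(27) = mex{1,1,1} = 0

0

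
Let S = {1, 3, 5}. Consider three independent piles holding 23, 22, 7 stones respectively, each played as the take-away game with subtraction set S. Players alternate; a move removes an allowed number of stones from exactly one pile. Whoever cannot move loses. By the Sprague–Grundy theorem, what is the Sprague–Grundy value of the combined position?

All piles use S = {1, 3, 5}:
G(0) = 0
G(1) = mex{0} = 1
G(2) = mex{1} = 0
G(3) = mex{0,0} = 1
G(4) = mex{1,1} = 0
G(5) = mex{0,0,0} = 1
G(6) = mex{1,1,1} = 0
G(7) = mex{0,0,0} = 1
G(8) = mex{1,1,1} = 0
G(9) = mex{0,0,0} = 1
G(10) = mex{1,1,1} = 0
G(11) = mex{0,0,0} = 1
G(12) = mex{1,1,1} = 0
G(13) = mex{0,0,0} = 1
G(14) = mex{1,1,1} = 0
G(15) = mex{0,0,0} = 1
G(16) = mex{1,1,1} = 0
G(17) = mex{0,0,0} = 1
G(18) = mex{1,1,1} = 0
G(19) = mex{0,0,0} = 1
G(20) = mex{1,1,1} = 0
G(21) = mex{0,0,0} = 1
G(22) = mex{1,1,1} = 0
G(23) = mex{0,0,0} = 1
Pile A: G(23) = 1.
Pile B: G(22) = 0.
Pile C: G(7) = 1.
Combined Grundy value = 1 ⊕ 0 ⊕ 1 = 0.

0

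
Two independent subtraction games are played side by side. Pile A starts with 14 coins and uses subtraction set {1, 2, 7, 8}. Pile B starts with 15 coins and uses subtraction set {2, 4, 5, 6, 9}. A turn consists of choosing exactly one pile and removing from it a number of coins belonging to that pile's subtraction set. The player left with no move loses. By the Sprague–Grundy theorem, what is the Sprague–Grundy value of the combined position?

0

Pile A, S = {1, 2, 7, 8}:
n :  0  1  2  3  4  5  6  7  8  9 10 11 12 13 14
G :  0  1  2  0  1  2  0  1  2  0  1  2  0  1  2
G_A(14) = 2.
Pile B, S = {2, 4, 5, 6, 9}:
G(0) = 0
G(1) = mex{} = 0
G(2) = mex{0} = 1
G(3) = mex{0} = 1
G(4) = mex{1,0} = 2
G(5) = mex{1,0,0} = 2
G(6) = mex{2,1,0,0} = 3
G(7) = mex{2,1,1,0} = 3
G(8) = mex{3,2,1,1} = 0
G(9) = mex{3,2,2,1,0} = 4
G(10) = mex{0,3,2,2,0} = 1
G(11) = mex{4,3,3,2,1} = 0
G(12) = mex{1,0,3,3,1} = 2
G(13) = mex{0,4,0,3,2} = 1
G(14) = mex{2,1,4,0,2} = 3
G(15) = mex{1,0,1,4,3} = 2
G_B(15) = 2.
Combined Grundy value = 2 ⊕ 2 = 0.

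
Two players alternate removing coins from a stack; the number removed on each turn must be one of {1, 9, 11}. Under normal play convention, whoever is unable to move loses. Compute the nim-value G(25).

1

G(0) = 0
G(1) = mex{0} = 1
G(2) = mex{1} = 0
G(3) = mex{0} = 1
G(4) = mex{1} = 0
G(5) = mex{0} = 1
G(6) = mex{1} = 0
G(7) = mex{0} = 1
G(8) = mex{1} = 0
G(9) = mex{0,0} = 1
G(10) = mex{1,1} = 0
G(11) = mex{0,0,0} = 1
G(12) = mex{1,1,1} = 0
G(13) = mex{0,0,0} = 1
G(14) = mex{1,1,1} = 0
G(15) = mex{0,0,0} = 1
G(16) = mex{1,1,1} = 0
G(17) = mex{0,0,0} = 1
G(18) = mex{1,1,1} = 0
G(19) = mex{0,0,0} = 1
G(20) = mex{1,1,1} = 0
G(21) = mex{0,0,0} = 1
G(22) = mex{1,1,1} = 0
G(23) = mex{0,0,0} = 1
G(24) = mex{1,1,1} = 0
G(25) = mex{0,0,0} = 1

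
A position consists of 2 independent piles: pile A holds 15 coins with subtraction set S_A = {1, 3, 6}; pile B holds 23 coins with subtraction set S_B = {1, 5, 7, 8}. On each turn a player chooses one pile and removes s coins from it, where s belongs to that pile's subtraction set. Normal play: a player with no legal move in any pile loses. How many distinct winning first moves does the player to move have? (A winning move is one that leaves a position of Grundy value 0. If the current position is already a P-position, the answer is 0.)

0

Pile A, S = {1, 3, 6}:
G(0) = 0
G(1) = mex{0} = 1
G(2) = mex{1} = 0
G(3) = mex{0,0} = 1
G(4) = mex{1,1} = 0
G(5) = mex{0,0} = 1
G(6) = mex{1,1,0} = 2
G(7) = mex{2,0,1} = 3
G(8) = mex{3,1,0} = 2
G(9) = mex{2,2,1} = 0
G(10) = mex{0,3,0} = 1
G(11) = mex{1,2,1} = 0
G(12) = mex{0,0,2} = 1
G(13) = mex{1,1,3} = 0
G(14) = mex{0,0,2} = 1
G(15) = mex{1,1,0} = 2
G_A(15) = 2.
Pile B, S = {1, 5, 7, 8}:
G(0) = 0
G(1) = mex{0} = 1
G(2) = mex{1} = 0
G(3) = mex{0} = 1
G(4) = mex{1} = 0
G(5) = mex{0,0} = 1
G(6) = mex{1,1} = 0
G(7) = mex{0,0,0} = 1
G(8) = mex{1,1,1,0} = 2
G(9) = mex{2,0,0,1} = 3
G(10) = mex{3,1,1,0} = 2
G(11) = mex{2,0,0,1} = 3
G(12) = mex{3,1,1,0} = 2
G(13) = mex{2,2,0,1} = 3
G(14) = mex{3,3,1,0} = 2
G(15) = mex{2,2,2,1} = 0
G(16) = mex{0,3,3,2} = 1
G(17) = mex{1,2,2,3} = 0
G(18) = mex{0,3,3,2} = 1
G(19) = mex{1,2,2,3} = 0
G(20) = mex{0,0,3,2} = 1
G(21) = mex{1,1,2,3} = 0
G(22) = mex{0,0,0,2} = 1
G(23) = mex{1,1,1,0} = 2
G_B(23) = 2.
Combined Grundy value = 2 ⊕ 2 = 0.
A winning move leaves total XOR = 0, i.e. changes one component's Grundy value g to g ⊕ X where X is the current total.
Pile A: target g' = 2⊕0 = 2, but every legal move changes the Grundy value (mex property), so 0 moves.
Pile B: target g' = 2⊕0 = 2, but every legal move changes the Grundy value (mex property), so 0 moves.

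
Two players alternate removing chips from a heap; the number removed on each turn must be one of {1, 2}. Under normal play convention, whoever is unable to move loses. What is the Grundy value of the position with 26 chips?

G(0) = 0
G(1) = mex{0} = 1
G(2) = mex{1,0} = 2
G(3) = mex{2,1} = 0
G(4) = mex{0,2} = 1
G(5) = mex{1,0} = 2
G(6) = mex{2,1} = 0
G(7) = mex{0,2} = 1
G(8) = mex{1,0} = 2
G(9) = mex{2,1} = 0
G(10) = mex{0,2} = 1
G(11) = mex{1,0} = 2
G(12) = mex{2,1} = 0
G(13) = mex{0,2} = 1
G(14) = mex{1,0} = 2
G(15) = mex{2,1} = 0
G(16) = mex{0,2} = 1
G(17) = mex{1,0} = 2
G(18) = mex{2,1} = 0
G(19) = mex{0,2} = 1
G(20) = mex{1,0} = 2
G(21) = mex{2,1} = 0
G(22) = mex{0,2} = 1
G(23) = mex{1,0} = 2
G(24) = mex{2,1} = 0
G(25) = mex{0,2} = 1
G(26) = mex{1,0} = 2

2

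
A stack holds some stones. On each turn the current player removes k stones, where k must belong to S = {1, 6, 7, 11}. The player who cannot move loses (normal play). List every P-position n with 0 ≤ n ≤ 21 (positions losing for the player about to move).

G(0) = 0
G(1) = mex{0} = 1
G(2) = mex{1} = 0
G(3) = mex{0} = 1
G(4) = mex{1} = 0
G(5) = mex{0} = 1
G(6) = mex{1,0} = 2
G(7) = mex{2,1,0} = 3
G(8) = mex{3,0,1} = 2
G(9) = mex{2,1,0} = 3
G(10) = mex{3,0,1} = 2
G(11) = mex{2,1,0,0} = 3
G(12) = mex{3,2,1,1} = 0
G(13) = mex{0,3,2,0} = 1
G(14) = mex{1,2,3,1} = 0
G(15) = mex{0,3,2,0} = 1
G(16) = mex{1,2,3,1} = 0
G(17) = mex{0,3,2,2} = 1
G(18) = mex{1,0,3,3} = 2
G(19) = mex{2,1,0,2} = 3
G(20) = mex{3,0,1,3} = 2
G(21) = mex{2,1,0,2} = 3
P-positions are exactly the n with G(n) = 0.

0, 2, 4, 12, 14, 16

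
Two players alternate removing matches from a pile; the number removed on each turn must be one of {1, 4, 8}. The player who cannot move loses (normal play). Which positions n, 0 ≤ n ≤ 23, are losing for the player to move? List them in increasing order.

0, 2, 5, 7, 12, 14, 17, 19

n :  0  1  2  3  4  5  6  7  8  9 10 11 12 13 14 15 16 17 18 19 20 21 22 23
G :  0  1  0  1  2  0  1  0  1  2  3  2  0  1  0  1  2  0  1  0  1  2  3  2
P-positions are exactly the n with G(n) = 0.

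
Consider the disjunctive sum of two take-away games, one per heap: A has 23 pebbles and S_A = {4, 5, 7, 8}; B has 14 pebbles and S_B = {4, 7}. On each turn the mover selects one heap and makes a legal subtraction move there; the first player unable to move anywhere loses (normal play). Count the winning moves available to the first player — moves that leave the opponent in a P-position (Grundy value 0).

Heap A, S = {4, 5, 7, 8}:
G(0) = 0
G(1) = mex{} = 0
G(2) = mex{} = 0
G(3) = mex{} = 0
G(4) = mex{0} = 1
G(5) = mex{0,0} = 1
G(6) = mex{0,0} = 1
G(7) = mex{0,0,0} = 1
G(8) = mex{1,0,0,0} = 2
G(9) = mex{1,1,0,0} = 2
G(10) = mex{1,1,0,0} = 2
G(11) = mex{1,1,1,0} = 2
G(12) = mex{2,1,1,1} = 0
G(13) = mex{2,2,1,1} = 0
G(14) = mex{2,2,1,1} = 0
G(15) = mex{2,2,2,1} = 0
G(16) = mex{0,2,2,2} = 1
G(17) = mex{0,0,2,2} = 1
G(18) = mex{0,0,2,2} = 1
G(19) = mex{0,0,0,2} = 1
G(20) = mex{1,0,0,0} = 2
G(21) = mex{1,1,0,0} = 2
G(22) = mex{1,1,0,0} = 2
G(23) = mex{1,1,1,0} = 2
G_A(23) = 2.
Heap B, S = {4, 7}:
n :  0  1  2  3  4  5  6  7  8  9 10 11 12 13 14
G :  0  0  0  0  1  1  1  1  2  2  2  0  0  0  0
G_B(14) = 0.
Combined Grundy value = 2 ⊕ 0 = 2.
A winning move leaves total XOR = 0, i.e. changes one component's Grundy value g to g ⊕ X where X is the current total.
Heap A: need g' = 2⊕2 = 0. Options: 23−4→G=1, 23−5→G=1, 23−7→G=1, 23−8→G=0. Hits: 1.
Heap B: need g' = 0⊕2 = 2. Options: 14−4→G=2, 14−7→G=1. Hits: 1.

2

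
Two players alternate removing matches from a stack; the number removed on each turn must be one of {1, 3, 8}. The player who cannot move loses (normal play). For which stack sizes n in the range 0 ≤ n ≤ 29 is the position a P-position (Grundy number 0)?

G(0) = 0
G(1) = mex{0} = 1
G(2) = mex{1} = 0
G(3) = mex{0,0} = 1
G(4) = mex{1,1} = 0
G(5) = mex{0,0} = 1
G(6) = mex{1,1} = 0
G(7) = mex{0,0} = 1
G(8) = mex{1,1,0} = 2
G(9) = mex{2,0,1} = 3
G(10) = mex{3,1,0} = 2
G(11) = mex{2,2,1} = 0
G(12) = mex{0,3,0} = 1
G(13) = mex{1,2,1} = 0
G(14) = mex{0,0,0} = 1
G(15) = mex{1,1,1} = 0
G(16) = mex{0,0,2} = 1
G(17) = mex{1,1,3} = 0
G(18) = mex{0,0,2} = 1
G(19) = mex{1,1,0} = 2
G(20) = mex{2,0,1} = 3
G(21) = mex{3,1,0} = 2
G(22) = mex{2,2,1} = 0
G(23) = mex{0,3,0} = 1
G(24) = mex{1,2,1} = 0
G(25) = mex{0,0,0} = 1
G(26) = mex{1,1,1} = 0
G(27) = mex{0,0,2} = 1
G(28) = mex{1,1,3} = 0
G(29) = mex{0,0,2} = 1
P-positions are exactly the n with G(n) = 0.

0, 2, 4, 6, 11, 13, 15, 17, 22, 24, 26, 28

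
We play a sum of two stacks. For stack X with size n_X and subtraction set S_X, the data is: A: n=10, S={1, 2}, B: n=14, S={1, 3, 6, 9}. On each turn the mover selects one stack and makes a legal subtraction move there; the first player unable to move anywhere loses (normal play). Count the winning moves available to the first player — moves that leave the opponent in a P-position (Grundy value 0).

Stack A, S = {1, 2}:
G(0) = 0
G(1) = mex{0} = 1
G(2) = mex{1,0} = 2
G(3) = mex{2,1} = 0
G(4) = mex{0,2} = 1
G(5) = mex{1,0} = 2
G(6) = mex{2,1} = 0
G(7) = mex{0,2} = 1
G(8) = mex{1,0} = 2
G(9) = mex{2,1} = 0
G(10) = mex{0,2} = 1
G_A(10) = 1.
Stack B, S = {1, 3, 6, 9}:
G(0) = 0
G(1) = mex{0} = 1
G(2) = mex{1} = 0
G(3) = mex{0,0} = 1
G(4) = mex{1,1} = 0
G(5) = mex{0,0} = 1
G(6) = mex{1,1,0} = 2
G(7) = mex{2,0,1} = 3
G(8) = mex{3,1,0} = 2
G(9) = mex{2,2,1,0} = 3
G(10) = mex{3,3,0,1} = 2
G(11) = mex{2,2,1,0} = 3
G(12) = mex{3,3,2,1} = 0
G(13) = mex{0,2,3,0} = 1
G(14) = mex{1,3,2,1} = 0
G_B(14) = 0.
Combined Grundy value = 1 ⊕ 0 = 1.
A winning move leaves total XOR = 0, i.e. changes one component's Grundy value g to g ⊕ X where X is the current total.
Stack A: need g' = 1⊕1 = 0. Options: 10−1→G=0, 10−2→G=2. Hits: 1.
Stack B: need g' = 0⊕1 = 1. Options: 14−1→G=1, 14−3→G=3, 14−6→G=2, 14−9→G=1. Hits: 2.

3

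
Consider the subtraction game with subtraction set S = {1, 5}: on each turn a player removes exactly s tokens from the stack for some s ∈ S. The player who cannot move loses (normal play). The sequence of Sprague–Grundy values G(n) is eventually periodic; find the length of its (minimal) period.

2

G(0) = 0
G(1) = mex{0} = 1
G(2) = mex{1} = 0
G(3) = mex{0} = 1
G(4) = mex{1} = 0
G(5) = mex{0,0} = 1
G(6) = mex{1,1} = 0
G(7) = mex{0,0} = 1
G(8) = mex{1,1} = 0
G(9) = mex{0,0} = 1
G(10) = mex{1,1} = 0
G(11) = mex{0,0} = 1
G(12) = mex{1,1} = 0
G(13) = mex{0,0} = 1
G(14) = mex{1,1} = 0
G(n+2) = G(n) holds for n = 0,…,4 (a full window of length max(S) = 5), so the sequence is purely periodic with period 2.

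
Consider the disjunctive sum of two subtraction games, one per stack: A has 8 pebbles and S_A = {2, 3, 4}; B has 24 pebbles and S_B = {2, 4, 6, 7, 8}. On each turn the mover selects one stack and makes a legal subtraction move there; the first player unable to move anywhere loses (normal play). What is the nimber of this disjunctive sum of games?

3

Stack A, S = {2, 3, 4}:
G(0) = 0
G(1) = mex{} = 0
G(2) = mex{0} = 1
G(3) = mex{0,0} = 1
G(4) = mex{1,0,0} = 2
G(5) = mex{1,1,0} = 2
G(6) = mex{2,1,1} = 0
G(7) = mex{2,2,1} = 0
G(8) = mex{0,2,2} = 1
G_A(8) = 1.
Stack B, S = {2, 4, 6, 7, 8}:
n :  0  1  2  3  4  5  6  7  8  9 10 11 12 13 14 15 16 17 18 19 20 21 22 23 24
G :  0  0  1  1  2  2  3  3  4  4  0  0  1  1  2  2  3  3  4  4  0  0  1  1  2
G_B(24) = 2.
Combined Grundy value = 1 ⊕ 2 = 3.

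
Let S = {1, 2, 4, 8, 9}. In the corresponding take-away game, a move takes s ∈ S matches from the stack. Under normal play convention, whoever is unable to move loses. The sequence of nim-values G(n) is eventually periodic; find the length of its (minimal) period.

G(0) = 0
G(1) = mex{0} = 1
G(2) = mex{1,0} = 2
G(3) = mex{2,1} = 0
G(4) = mex{0,2,0} = 1
G(5) = mex{1,0,1} = 2
G(6) = mex{2,1,2} = 0
G(7) = mex{0,2,0} = 1
G(8) = mex{1,0,1,0} = 2
G(9) = mex{2,1,2,1,0} = 3
G(10) = mex{3,2,0,2,1} = 4
G(11) = mex{4,3,1,0,2} = 5
G(12) = mex{5,4,2,1,0} = 3
G(13) = mex{3,5,3,2,1} = 0
G(14) = mex{0,3,4,0,2} = 1
G(15) = mex{1,0,5,1,0} = 2
G(16) = mex{2,1,3,2,1} = 0
G(17) = mex{0,2,0,3,2} = 1
G(18) = mex{1,0,1,4,3} = 2
G(19) = mex{2,1,2,5,4} = 0
G(20) = mex{0,2,0,3,5} = 1
G(21) = mex{1,0,1,0,3} = 2
G(22) = mex{2,1,2,1,0} = 3
G(23) = mex{3,2,0,2,1} = 4
G(24) = mex{4,3,1,0,2} = 5
G(25) = mex{5,4,2,1,0} = 3
G(26) = mex{3,5,3,2,1} = 0
G(27) = mex{0,3,4,0,2} = 1
G(n+13) = G(n) holds for n = 0,…,8 (a full window of length max(S) = 9), so the sequence is purely periodic with period 13.

13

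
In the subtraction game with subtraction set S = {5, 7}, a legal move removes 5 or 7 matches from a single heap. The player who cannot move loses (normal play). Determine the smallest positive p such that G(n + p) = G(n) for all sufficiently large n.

12

G(0) = 0
G(1) = mex{} = 0
G(2) = mex{} = 0
G(3) = mex{} = 0
G(4) = mex{} = 0
G(5) = mex{0} = 1
G(6) = mex{0} = 1
G(7) = mex{0,0} = 1
G(8) = mex{0,0} = 1
G(9) = mex{0,0} = 1
G(10) = mex{1,0} = 2
G(11) = mex{1,0} = 2
G(12) = mex{1,1} = 0
G(13) = mex{1,1} = 0
G(14) = mex{1,1} = 0
G(15) = mex{2,1} = 0
G(16) = mex{2,1} = 0
G(17) = mex{0,2} = 1
G(18) = mex{0,2} = 1
G(19) = mex{0,0} = 1
G(20) = mex{0,0} = 1
G(21) = mex{0,0} = 1
G(22) = mex{1,0} = 2
G(23) = mex{1,0} = 2
G(24) = mex{1,1} = 0
G(25) = mex{1,1} = 0
G(n+12) = G(n) holds for n = 0,…,6 (a full window of length max(S) = 7), so the sequence is purely periodic with period 12.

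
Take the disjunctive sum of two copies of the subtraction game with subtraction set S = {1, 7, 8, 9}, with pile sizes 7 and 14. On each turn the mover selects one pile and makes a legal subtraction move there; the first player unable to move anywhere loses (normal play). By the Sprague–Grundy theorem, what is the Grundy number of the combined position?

All piles use S = {1, 7, 8, 9}:
n :  0  1  2  3  4  5  6  7  8  9 10 11 12 13 14
G :  0  1  0  1  0  1  0  1  2  3  2  3  2  3  2
Pile A: G(7) = 1.
Pile B: G(14) = 2.
Combined Grundy value = 1 ⊕ 2 = 3.

3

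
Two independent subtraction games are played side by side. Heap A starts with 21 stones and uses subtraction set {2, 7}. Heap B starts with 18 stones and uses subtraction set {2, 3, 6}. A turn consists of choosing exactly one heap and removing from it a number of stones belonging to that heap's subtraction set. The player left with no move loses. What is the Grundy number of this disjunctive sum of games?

1

Heap A, S = {2, 7}:
n :  0  1  2  3  4  5  6  7  8  9 10 11 12 13 14 15 16 17 18 19 20 21
G :  0  0  1  1  0  0  1  1  2  0  0  1  1  0  0  1  1  2  0  0  1  1
G_A(21) = 1.
Heap B, S = {2, 3, 6}:
n :  0  1  2  3  4  5  6  7  8  9 10 11 12 13 14 15 16 17 18
G :  0  0  1  1  2  0  3  1  2  0  0  1  1  2  0  3  1  2  0
G_B(18) = 0.
Combined Grundy value = 1 ⊕ 0 = 1.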